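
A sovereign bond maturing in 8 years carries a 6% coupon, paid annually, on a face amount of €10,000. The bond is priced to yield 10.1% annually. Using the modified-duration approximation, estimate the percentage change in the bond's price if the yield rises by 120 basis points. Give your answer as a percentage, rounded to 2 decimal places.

-6.94%

Periodic yield y = 0.101. Modified duration first:
  t   CF        PV=CF/(1+0.101)^t    t·PV
  1       600.00       544.9591       544.9591
  2       600.00       494.9674       989.9348
  3       600.00       449.5617     1,348.6851
  4       600.00       408.3212     1,633.2850
  5       600.00       370.8640     1,854.3199
  6       600.00       336.8429     2,021.0571
  7       600.00       305.9426     2,141.5985
  8    10,600.00     4,909.1614    39,273.2914
  Σ                  7,820.6204    49,807.1310
P = 7,820.6204; D_Mac = 6.36869 yrs; D_mod = 6.36869/(1+0.101) = 5.78446 yrs.
ΔP/P ≈ -D_mod · Δy = -5.78446 × (+0.012) = -0.069414 = -6.9414%.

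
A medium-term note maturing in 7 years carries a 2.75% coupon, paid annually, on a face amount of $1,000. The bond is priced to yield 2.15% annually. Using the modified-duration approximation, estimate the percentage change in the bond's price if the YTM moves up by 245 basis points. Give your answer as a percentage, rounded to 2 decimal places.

Periodic yield y = 0.0215. Modified duration first:
  t   CF        PV=CF/(1+0.0215)^t    t·PV
  1        27.50        26.9212        26.9212
  2        27.50        26.3546        52.7091
  3        27.50        25.7999        77.3996
  4        27.50        25.2569       101.0274
  5        27.50        24.7253       123.6263
  6        27.50        24.2049       145.2291
  7     1,027.50       885.3464     6,197.4249
  Σ                  1,038.6090     6,724.3377
P = 1,038.6090; D_Mac = 6.47437 yrs; D_mod = 6.47437/(1+0.0215) = 6.33810 yrs.
ΔP/P ≈ -D_mod · Δy = -6.33810 × (+0.0245) = -0.155283 = -15.5283%.

-15.53%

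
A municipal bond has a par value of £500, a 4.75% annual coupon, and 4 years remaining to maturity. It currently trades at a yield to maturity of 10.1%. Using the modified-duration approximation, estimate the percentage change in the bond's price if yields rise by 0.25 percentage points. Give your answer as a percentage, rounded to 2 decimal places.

Periodic yield y = 0.101. Modified duration first:
  t   CF        PV=CF/(1+0.101)^t    t·PV
  1        23.75        21.5713        21.5713
  2        23.75        19.5925        39.1849
  3        23.75        17.7952        53.3855
  4       523.75       356.4304     1,425.7217
  Σ                    415.3893     1,539.8633
P = 415.3893; D_Mac = 3.70704 yrs; D_mod = 3.70704/(1+0.101) = 3.36697 yrs.
ΔP/P ≈ -D_mod · Δy = -3.36697 × (+0.0025) = -0.008417 = -0.8417%.

-0.84%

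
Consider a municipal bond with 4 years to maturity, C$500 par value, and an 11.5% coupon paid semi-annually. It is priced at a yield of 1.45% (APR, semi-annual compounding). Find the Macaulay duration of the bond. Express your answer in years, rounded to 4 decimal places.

3.4329 years

Periodic yield y = 0.00725. Discount each cash flow and weight by its period:
  t   CF        PV=CF/(1+0.00725)^t    t·PV
  1        28.75        28.5431        28.5431
  2        28.75        28.3376        56.6752
  3        28.75        28.1336        84.4009
  4        28.75        27.9311       111.7246
  5        28.75        27.7301       138.6505
  6        28.75        27.5305       165.1830
  7        28.75        27.3323       191.3264
  8       528.75       499.0593     3,992.4746
  Σ                    694.5977     4,768.9784
Price P = Σ PV = 694.5977.
Macaulay duration = Σ(t·PV) / P = 4,768.9784 / 694.5977 = 6.86581 half-year periods.
In years: 6.86581 / 2 = 3.43291 years.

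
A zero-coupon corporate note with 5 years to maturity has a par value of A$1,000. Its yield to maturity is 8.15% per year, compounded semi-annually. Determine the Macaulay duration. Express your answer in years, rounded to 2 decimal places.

5.00 years

A zero-coupon bond has a single cash flow at maturity, so its Macaulay duration equals its maturity: 5 years.
(Equivalently: 10 semi-annual periods ÷ 2 = 5 years.)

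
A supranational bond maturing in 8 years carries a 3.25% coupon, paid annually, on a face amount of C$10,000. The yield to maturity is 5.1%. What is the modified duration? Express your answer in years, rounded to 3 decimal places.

6.762 years

Periodic yield y = 0.051. First find Macaulay duration:
  t   CF        PV=CF/(1+0.051)^t    t·PV
  1       325.00       309.2293       309.2293
  2       325.00       294.2239       588.4478
  3       325.00       279.9466       839.8398
  4       325.00       266.3621     1,065.4486
  5       325.00       253.4369     1,267.1843
  6       325.00       241.1388     1,446.8327
  7       325.00       229.4375     1,606.0623
  8    10,325.00     6,935.3492    55,482.7935
  Σ                  8,809.1242    62,605.8383
P = 8,809.1242; Macaulay duration = 62,605.8383 / 8,809.1242 = 7.10693 years.
Modified duration = D_Mac / (1 + y) = 7.10693 / 1.051 = 6.76207 years.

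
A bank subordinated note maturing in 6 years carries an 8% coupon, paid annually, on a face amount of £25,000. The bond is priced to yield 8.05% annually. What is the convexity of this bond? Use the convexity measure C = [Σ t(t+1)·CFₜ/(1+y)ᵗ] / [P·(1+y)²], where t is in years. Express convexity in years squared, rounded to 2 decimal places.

With y = 0.0805:
  t   CF        PV=CF/(1+0.0805)^t    t·PV        t(t+1)·PV
  1     2,000.00     1,850.9949     1,850.9949       3,701.9898
  2     2,000.00     1,713.0911     3,426.1822      10,278.5465
  3     2,000.00     1,585.4614     4,756.3843      19,025.5372
  4     2,000.00     1,467.3405     5,869.3621      29,346.8104
  5     2,000.00     1,358.0199     6,790.0996      40,740.5975
  6    27,000.00    16,967.3937   101,804.3622     712,630.5351
  Σ                 24,942.3016   124,497.3852     815,724.0165
P = 24,942.3016.
Convexity = Σ t(t+1)·PV / [P·(1+y)²] = 815,724.0165 / (24,942.3016 × 1.167480) = 28.01284.

28.01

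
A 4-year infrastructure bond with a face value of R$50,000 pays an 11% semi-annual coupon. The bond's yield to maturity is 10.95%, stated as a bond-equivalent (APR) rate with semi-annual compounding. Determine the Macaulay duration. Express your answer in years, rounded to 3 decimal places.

Periodic yield y = 0.05475. Discount each cash flow and weight by its period:
  t   CF        PV=CF/(1+0.05475)^t    t·PV
  1     2,750.00     2,607.2529     2,607.2529
  2     2,750.00     2,471.9155     4,943.8311
  3     2,750.00     2,343.6033     7,030.8098
  4     2,750.00     2,221.9514     8,887.8056
  5     2,750.00     2,106.6143    10,533.0714
  6     2,750.00     1,997.2641    11,983.5844
  7     2,750.00     1,893.5900    13,255.1301
  8    52,750.00    34,437.0699   275,496.5588
  Σ                 50,079.2613   334,738.0441
Price P = Σ PV = 50,079.2613.
Macaulay duration = Σ(t·PV) / P = 334,738.0441 / 50,079.2613 = 6.68416 half-year periods.
In years: 6.68416 / 2 = 3.34208 years.

3.342 years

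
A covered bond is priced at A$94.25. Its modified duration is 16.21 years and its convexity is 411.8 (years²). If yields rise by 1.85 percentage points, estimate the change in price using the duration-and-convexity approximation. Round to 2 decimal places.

-A$21.62

Duration effect: -D_mod·Δy = -16.21 × (+0.0185) = -0.299885
Convexity effect: ½·C·(Δy)² = 0.5 × 411.8 × (0.0185)² = +0.070469275
ΔP/P ≈ -0.299885 + 0.070469275 = -0.229415725
ΔP ≈ 94.25 × (-0.229415725) = -21.62243208125.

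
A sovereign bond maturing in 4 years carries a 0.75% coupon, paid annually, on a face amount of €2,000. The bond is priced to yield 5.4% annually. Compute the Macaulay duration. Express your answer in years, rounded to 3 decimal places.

Periodic yield y = 0.054. Discount each cash flow and weight by its year:
  t   CF        PV=CF/(1+0.054)^t    t·PV
  1        15.00        14.2315        14.2315
  2        15.00        13.5024        27.0047
  3        15.00        12.8106        38.4318
  4     2,015.00     1,632.7234     6,530.8934
  Σ                  1,673.2678     6,610.5615
Price P = Σ PV = 1,673.2678.
Macaulay duration = Σ(t·PV) / P = 6,610.5615 / 1,673.2678 = 3.95069 years.

3.951 years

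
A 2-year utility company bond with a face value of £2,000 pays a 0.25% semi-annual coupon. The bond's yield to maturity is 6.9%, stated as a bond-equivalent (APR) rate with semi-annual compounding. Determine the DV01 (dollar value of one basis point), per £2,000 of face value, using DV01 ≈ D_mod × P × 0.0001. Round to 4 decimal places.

Periodic yield y = 0.0345.
  t   CF        PV=CF/(1+0.0345)^t    t·PV
  1         2.50         2.4166         2.4166
  2         2.50         2.3360         4.6721
  3         2.50         2.2581         6.7744
  4     2,002.50     1,748.4392     6,993.7570
  Σ                  1,755.4500     7,007.6200
P = 1,755.4500; D_Mac = 3.99192 half-year periods = 1.99596 yrs; D_mod = 1.92940 yrs.
DV01 ≈ 1.92940 × 1,755.4500 × 0.0001 = 0.338696.

£0.3387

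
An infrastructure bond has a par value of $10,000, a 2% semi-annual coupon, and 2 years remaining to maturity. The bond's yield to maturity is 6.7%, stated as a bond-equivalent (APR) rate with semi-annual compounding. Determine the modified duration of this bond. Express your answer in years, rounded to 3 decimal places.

Periodic yield y = 0.0335. First find Macaulay duration:
  t   CF        PV=CF/(1+0.0335)^t    t·PV
  1       100.00        96.7586        96.7586
  2       100.00        93.6222       187.2445
  3       100.00        90.5876       271.7627
  4    10,100.00     8,852.7755    35,411.1019
  Σ                  9,133.7439    35,966.8677
P = 9,133.7439; Macaulay duration = 35,966.8677 / 9,133.7439 = 3.93780 half-year periods = 1.96890 years.
Modified duration = D_Mac / (1 + y) = 1.96890 / 1.0335 = 1.90508 years.

1.905 years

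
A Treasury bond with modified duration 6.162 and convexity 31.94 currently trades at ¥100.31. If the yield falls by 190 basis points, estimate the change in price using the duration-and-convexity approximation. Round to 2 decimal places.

Duration effect: -D_mod·Δy = -6.162 × (-0.019) = +0.117078
Convexity effect: ½·C·(Δy)² = 0.5 × 31.94 × (-0.019)² = +0.00576517
ΔP/P ≈ +0.117078 + 0.00576517 = +0.12284317
ΔP ≈ 100.31 × (+0.12284317) = +12.3223983827.

+¥12.32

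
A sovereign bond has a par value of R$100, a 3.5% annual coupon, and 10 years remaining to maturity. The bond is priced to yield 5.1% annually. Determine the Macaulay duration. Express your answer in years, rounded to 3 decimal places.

Periodic yield y = 0.051. Discount each cash flow and weight by its year:
  t   CF        PV=CF/(1+0.051)^t    t·PV
  1         3.50         3.3302         3.3302
  2         3.50         3.1686         6.3371
  3         3.50         3.0148         9.0444
  4         3.50         2.8685        11.4741
  5         3.50         2.7293        13.6466
  6         3.50         2.5969        15.5813
  7         3.50         2.4709        17.2961
  8         3.50         2.3510        18.8077
  9         3.50         2.2369        20.1320
  10      103.50        62.9380       629.3804
  Σ                     87.7050       745.0298
Price P = Σ PV = 87.7050.
Macaulay duration = Σ(t·PV) / P = 745.0298 / 87.7050 = 8.49472 years.

8.495 years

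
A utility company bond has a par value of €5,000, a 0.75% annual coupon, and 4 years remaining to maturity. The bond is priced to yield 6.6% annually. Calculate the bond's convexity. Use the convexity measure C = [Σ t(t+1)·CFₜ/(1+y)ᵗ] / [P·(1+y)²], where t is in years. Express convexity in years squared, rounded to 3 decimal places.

17.305

With y = 0.066:
  t   CF        PV=CF/(1+0.066)^t    t·PV        t(t+1)·PV
  1        37.50        35.1782        35.1782          70.3565
  2        37.50        33.0002        66.0004         198.0013
  3        37.50        30.9571        92.8712         371.4847
  4     5,037.50     3,901.0924    15,604.3697      78,021.8486
  Σ                  4,000.2279    15,798.4196      78,661.6911
P = 4,000.2279.
Convexity = Σ t(t+1)·PV / [P·(1+y)²] = 78,661.6911 / (4,000.2279 × 1.136356) = 17.30470.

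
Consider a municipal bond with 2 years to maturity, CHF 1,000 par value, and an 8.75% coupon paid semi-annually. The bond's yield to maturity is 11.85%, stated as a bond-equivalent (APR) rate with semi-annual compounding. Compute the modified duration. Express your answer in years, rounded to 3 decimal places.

Periodic yield y = 0.05925. First find Macaulay duration:
  t   CF        PV=CF/(1+0.05925)^t    t·PV
  1        43.75        41.3028        41.3028
  2        43.75        38.9925        77.9850
  3        43.75        36.8114       110.4343
  4     1,043.75       829.0918     3,316.3670
  Σ                    946.1985     3,546.0891
P = 946.1985; Macaulay duration = 3,546.0891 / 946.1985 = 3.74772 half-year periods = 1.87386 years.
Modified duration = D_Mac / (1 + y) = 1.87386 / 1.05925 = 1.76905 years.

1.769 years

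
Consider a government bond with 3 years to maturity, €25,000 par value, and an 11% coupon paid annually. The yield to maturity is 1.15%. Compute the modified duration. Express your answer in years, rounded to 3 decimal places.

Periodic yield y = 0.0115. First find Macaulay duration:
  t   CF        PV=CF/(1+0.0115)^t    t·PV
  1     2,750.00     2,718.7346     2,718.7346
  2     2,750.00     2,687.8246     5,375.6491
  3    27,750.00    26,814.2297    80,442.6892
  Σ                 32,220.7889    88,537.0729
P = 32,220.7889; Macaulay duration = 88,537.0729 / 32,220.7889 = 2.74782 years.
Modified duration = D_Mac / (1 + y) = 2.74782 / 1.0115 = 2.71658 years.

2.717 years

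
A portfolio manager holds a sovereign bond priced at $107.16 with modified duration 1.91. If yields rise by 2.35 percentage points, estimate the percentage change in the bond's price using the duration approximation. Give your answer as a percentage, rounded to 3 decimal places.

Duration approximation: ΔP/P ≈ -D_mod · Δy = -1.91 × (+0.0235) = -0.044885.
As a percentage: -4.4885%.

-4.489%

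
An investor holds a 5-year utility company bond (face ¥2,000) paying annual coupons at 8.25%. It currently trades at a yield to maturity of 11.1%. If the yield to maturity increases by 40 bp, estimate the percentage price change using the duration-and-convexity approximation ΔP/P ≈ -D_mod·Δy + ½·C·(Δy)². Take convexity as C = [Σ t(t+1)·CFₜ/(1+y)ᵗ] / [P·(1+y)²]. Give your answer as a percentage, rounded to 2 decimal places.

-1.51%

With y = 0.111:
  t   CF        PV=CF/(1+0.111)^t    t·PV        t(t+1)·PV
  1       165.00       148.5149       148.5149         297.0297
  2       165.00       133.6767       267.3535         802.0604
  3       165.00       120.3211       360.9633       1,443.8531
  4       165.00       108.2998       433.1993       2,165.9963
  5     2,165.00     1,279.0502     6,395.2512      38,371.5074
  Σ                  1,789.8627     7,605.2821      43,080.4469
P = 1,789.8627; D_Mac = 4.24909 yrs; D_mod = 3.82456 yrs; C = 19.49990.
Duration effect: -3.82456 × (+0.004) = -0.015298
Convexity effect: 0.5 × 19.49990 × (0.004)² = +0.0001560
ΔP/P ≈ -0.015298 + 0.0001560 = -0.015142 = -1.5142%.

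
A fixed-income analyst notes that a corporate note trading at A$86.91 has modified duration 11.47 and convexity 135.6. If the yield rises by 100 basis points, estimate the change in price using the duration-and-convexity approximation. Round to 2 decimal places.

Duration effect: -D_mod·Δy = -11.47 × (+0.01) = -0.114700
Convexity effect: ½·C·(Δy)² = 0.5 × 135.6 × (0.01)² = +0.0067800
ΔP/P ≈ -0.114700 + 0.0067800 = -0.107920
ΔP ≈ 86.91 × (-0.107920) = -9.3793272.

-A$9.38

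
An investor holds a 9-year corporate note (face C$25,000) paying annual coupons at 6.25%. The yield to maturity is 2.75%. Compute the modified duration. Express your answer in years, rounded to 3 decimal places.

7.189 years

Periodic yield y = 0.0275. First find Macaulay duration:
  t   CF        PV=CF/(1+0.0275)^t    t·PV
  1     1,562.50     1,520.6813     1,520.6813
  2     1,562.50     1,479.9818     2,959.9635
  3     1,562.50     1,440.3715     4,321.1146
  4     1,562.50     1,401.8215     5,607.2858
  5     1,562.50     1,364.3031     6,821.5156
  6     1,562.50     1,327.7889     7,966.7336
  7     1,562.50     1,292.2520     9,045.7640
  8     1,562.50     1,257.6662    10,061.3294
  9    26,562.50    20,808.1022   187,272.9199
  Σ                 31,892.9685   235,577.3078
P = 31,892.9685; Macaulay duration = 235,577.3078 / 31,892.9685 = 7.38650 years.
Modified duration = D_Mac / (1 + y) = 7.38650 / 1.0275 = 7.18880 years.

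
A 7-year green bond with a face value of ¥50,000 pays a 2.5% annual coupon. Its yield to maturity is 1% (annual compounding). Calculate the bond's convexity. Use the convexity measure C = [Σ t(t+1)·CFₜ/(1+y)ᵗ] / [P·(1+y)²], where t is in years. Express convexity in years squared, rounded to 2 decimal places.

With y = 0.01:
  t   CF        PV=CF/(1+0.01)^t    t·PV        t(t+1)·PV
  1     1,250.00     1,237.6238     1,237.6238       2,475.2475
  2     1,250.00     1,225.3701     2,450.7401       7,352.2204
  3     1,250.00     1,213.2377     3,639.7131      14,558.8522
  4     1,250.00     1,201.2254     4,804.9017      24,024.5086
  5     1,250.00     1,189.3321     5,946.6605      35,679.9633
  6     1,250.00     1,177.5565     7,065.3393      49,457.3749
  7    51,250.00    47,801.8003   334,612.6021   2,676,900.8170
  Σ                 55,046.1459   359,757.5806   2,810,448.9839
P = 55,046.1459.
Convexity = Σ t(t+1)·PV / [P·(1+y)²] = 2,810,448.9839 / (55,046.1459 × 1.020100) = 50.05023.

50.05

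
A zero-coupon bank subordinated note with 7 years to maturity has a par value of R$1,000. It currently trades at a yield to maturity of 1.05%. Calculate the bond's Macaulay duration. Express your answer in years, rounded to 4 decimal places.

7.0000 years

A zero-coupon bond has a single cash flow at maturity, so its Macaulay duration equals its maturity: 7 years.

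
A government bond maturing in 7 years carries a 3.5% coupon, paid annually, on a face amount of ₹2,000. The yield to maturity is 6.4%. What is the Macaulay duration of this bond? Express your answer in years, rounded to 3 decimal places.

6.256 years

Periodic yield y = 0.064. Discount each cash flow and weight by its year:
  t   CF        PV=CF/(1+0.064)^t    t·PV
  1        70.00        65.7895        65.7895
  2        70.00        61.8322       123.6644
  3        70.00        58.1130       174.3389
  4        70.00        54.6175       218.4699
  5        70.00        51.3322       256.6610
  6        70.00        48.2446       289.4673
  7     2,070.00     1,340.8462     9,385.9231
  Σ                  1,680.7750    10,514.3141
Price P = Σ PV = 1,680.7750.
Macaulay duration = Σ(t·PV) / P = 10,514.3141 / 1,680.7750 = 6.25563 years.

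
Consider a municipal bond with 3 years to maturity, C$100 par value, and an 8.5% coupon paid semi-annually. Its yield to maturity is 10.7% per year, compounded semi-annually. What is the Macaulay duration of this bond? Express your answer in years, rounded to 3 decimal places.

Periodic yield y = 0.0535. Discount each cash flow and weight by its period:
  t   CF        PV=CF/(1+0.0535)^t    t·PV
  1         4.25         4.0342         4.0342
  2         4.25         3.8293         7.6586
  3         4.25         3.6348        10.9045
  4         4.25         3.4503        13.8010
  5         4.25         3.2750        16.3752
  6       104.25        76.2551       457.5305
  Σ                     94.4787       510.3040
Price P = Σ PV = 94.4787.
Macaulay duration = Σ(t·PV) / P = 510.3040 / 94.4787 = 5.40126 half-year periods.
In years: 5.40126 / 2 = 2.70063 years.

2.701 years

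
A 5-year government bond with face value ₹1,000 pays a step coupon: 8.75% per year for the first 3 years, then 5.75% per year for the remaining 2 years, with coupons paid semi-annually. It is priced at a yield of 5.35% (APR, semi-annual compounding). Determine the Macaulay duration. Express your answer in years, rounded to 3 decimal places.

Periodic yield y = 0.02675. Discount each cash flow and weight by its period:
  t   CF        PV=CF/(1+0.02675)^t    t·PV
  1        43.75        42.6102        42.6102
  2        43.75        41.5001        83.0001
  3        43.75        40.4188       121.2565
  4        43.75        39.3658       157.4632
  5        43.75        38.3402       191.7011
  6        43.75        37.3413       224.0480
  7        28.75        23.8993       167.2950
  8        28.75        23.2766       186.2131
  9        28.75        22.6702       204.0318
  10    1,028.75       790.0648     7,900.6484
  Σ                  1,099.4874     9,278.2674
Price P = Σ PV = 1,099.4874.
Macaulay duration = Σ(t·PV) / P = 9,278.2674 / 1,099.4874 = 8.43872 half-year periods.
In years: 8.43872 / 2 = 4.21936 years.

4.219 years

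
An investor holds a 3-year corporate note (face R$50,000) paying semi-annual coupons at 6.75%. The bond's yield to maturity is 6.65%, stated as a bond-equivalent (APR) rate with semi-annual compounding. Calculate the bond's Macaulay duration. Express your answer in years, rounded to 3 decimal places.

2.766 years

Periodic yield y = 0.03325. Discount each cash flow and weight by its period:
  t   CF        PV=CF/(1+0.03325)^t    t·PV
  1     1,687.50     1,633.1962     1,633.1962
  2     1,687.50     1,580.6399     3,161.2799
  3     1,687.50     1,529.7749     4,589.3248
  4     1,687.50     1,480.5468     5,922.1870
  5     1,687.50     1,432.9027     7,164.5137
  6    51,687.50    42,476.9224   254,861.5345
  Σ                 50,133.9830   277,332.0361
Price P = Σ PV = 50,133.9830.
Macaulay duration = Σ(t·PV) / P = 277,332.0361 / 50,133.9830 = 5.53182 half-year periods.
In years: 5.53182 / 2 = 2.76591 years.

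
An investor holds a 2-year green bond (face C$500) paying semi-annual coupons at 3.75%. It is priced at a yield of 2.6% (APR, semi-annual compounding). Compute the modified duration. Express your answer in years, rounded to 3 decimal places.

Periodic yield y = 0.013. First find Macaulay duration:
  t   CF        PV=CF/(1+0.013)^t    t·PV
  1        9.375         9.2547         9.2547
  2        9.375         9.1359        18.2718
  3        9.375         9.0187        27.0560
  4      509.375       483.7265     1,934.9058
  Σ                    511.1358     1,989.4884
P = 511.1358; Macaulay duration = 1,989.4884 / 511.1358 = 3.89229 half-year periods = 1.94614 years.
Modified duration = D_Mac / (1 + y) = 1.94614 / 1.013 = 1.92117 years.

1.921 years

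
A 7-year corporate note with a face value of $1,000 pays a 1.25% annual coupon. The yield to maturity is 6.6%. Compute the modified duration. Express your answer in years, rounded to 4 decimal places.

Periodic yield y = 0.066. First find Macaulay duration:
  t   CF        PV=CF/(1+0.066)^t    t·PV
  1        12.50        11.7261        11.7261
  2        12.50        11.0001        22.0001
  3        12.50        10.3190        30.9571
  4        12.50         9.6801        38.7205
  5        12.50         9.0808        45.4040
  6        12.50         8.5186        51.1114
  7     1,012.50       647.2836     4,530.9852
  Σ                    707.6083     4,730.9044
P = 707.6083; Macaulay duration = 4,730.9044 / 707.6083 = 6.68577 years.
Modified duration = D_Mac / (1 + y) = 6.68577 / 1.066 = 6.27183 years.

6.2718 years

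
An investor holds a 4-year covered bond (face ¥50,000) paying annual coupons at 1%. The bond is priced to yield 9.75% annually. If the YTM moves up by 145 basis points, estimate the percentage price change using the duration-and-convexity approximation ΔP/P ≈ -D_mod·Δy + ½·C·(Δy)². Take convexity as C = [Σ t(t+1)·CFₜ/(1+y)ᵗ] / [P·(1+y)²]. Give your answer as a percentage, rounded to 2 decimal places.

-5.02%

With y = 0.0975:
  t   CF        PV=CF/(1+0.0975)^t    t·PV        t(t+1)·PV
  1       500.00       455.5809       455.5809         911.1617
  2       500.00       415.1079       830.2157       2,490.6471
  3       500.00       378.2304     1,134.6912       4,538.7646
  4    50,500.00    34,807.5345   139,230.1381     696,150.6903
  Σ                 36,056.4536   141,650.6258     704,091.2638
P = 36,056.4536; D_Mac = 3.92858 yrs; D_mod = 3.57957 yrs; C = 16.21201.
Duration effect: -3.57957 × (+0.0145) = -0.051904
Convexity effect: 0.5 × 16.21201 × (0.0145)² = +0.0017043
ΔP/P ≈ -0.051904 + 0.0017043 = -0.050199 = -5.0199%.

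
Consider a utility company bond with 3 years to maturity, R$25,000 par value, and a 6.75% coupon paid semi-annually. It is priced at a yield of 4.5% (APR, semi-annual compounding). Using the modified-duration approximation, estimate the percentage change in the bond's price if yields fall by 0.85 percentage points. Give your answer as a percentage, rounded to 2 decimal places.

Periodic yield y = 0.0225. Modified duration first:
  t   CF        PV=CF/(1+0.0225)^t    t·PV
  1       843.75       825.1834       825.1834
  2       843.75       807.0253     1,614.0506
  3       843.75       789.2668     2,367.8004
  4       843.75       771.8991     3,087.5963
  5       843.75       754.9135     3,774.5676
  6    25,843.75    22,613.9085   135,683.4512
  Σ                 26,562.1966   147,352.6494
P = 26,562.1966; D_Mac = 5.54746 half-year periods = 2.77373 yrs; D_mod = 2.77373/(1+0.0225) = 2.71269 yrs.
ΔP/P ≈ -D_mod · Δy = -2.71269 × (-0.0085) = +0.023058 = +2.3058%.

+2.31%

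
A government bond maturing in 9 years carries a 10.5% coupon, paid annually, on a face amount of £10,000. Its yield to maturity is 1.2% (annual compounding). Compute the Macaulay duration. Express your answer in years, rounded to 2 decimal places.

Periodic yield y = 0.012. Discount each cash flow and weight by its year:
  t   CF        PV=CF/(1+0.012)^t    t·PV
  1     1,050.00     1,037.5494     1,037.5494
  2     1,050.00     1,025.2464     2,050.4929
  3     1,050.00     1,013.0894     3,039.2681
  4     1,050.00     1,001.0765     4,004.3058
  5     1,050.00       989.2060     4,946.0299
  6     1,050.00       977.4763     5,864.8576
  7     1,050.00       965.8856     6,761.1995
  8     1,050.00       954.4325     7,635.4596
  9    11,050.00     9,925.1634    89,326.4706
  Σ                 17,889.1255   124,665.6336
Price P = Σ PV = 17,889.1255.
Macaulay duration = Σ(t·PV) / P = 124,665.6336 / 17,889.1255 = 6.96879 years.

6.97 years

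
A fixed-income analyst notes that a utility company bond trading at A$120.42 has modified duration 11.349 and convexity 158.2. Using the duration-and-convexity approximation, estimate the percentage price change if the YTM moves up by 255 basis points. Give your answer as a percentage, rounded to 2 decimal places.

Duration effect: -D_mod·Δy = -11.349 × (+0.0255) = -0.2893995
Convexity effect: ½·C·(Δy)² = 0.5 × 158.2 × (0.0255)² = +0.051434775
ΔP/P ≈ -0.2893995 + 0.051434775 = -0.237964725
= -23.7964725%.

-23.80%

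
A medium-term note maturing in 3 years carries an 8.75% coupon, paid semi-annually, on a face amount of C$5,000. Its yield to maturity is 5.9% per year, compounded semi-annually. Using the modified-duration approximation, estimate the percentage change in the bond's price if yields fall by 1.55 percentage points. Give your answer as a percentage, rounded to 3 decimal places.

+4.088%

Periodic yield y = 0.0295. Modified duration first:
  t   CF        PV=CF/(1+0.0295)^t    t·PV
  1       218.75       212.4818       212.4818
  2       218.75       206.3932       412.7864
  3       218.75       200.4791       601.4372
  4       218.75       194.7344       778.9376
  5       218.75       189.1543       945.7717
  6     5,218.75     4,383.3726    26,300.2355
  Σ                  5,386.6153    29,251.6501
P = 5,386.6153; D_Mac = 5.43043 half-year periods = 2.71522 yrs; D_mod = 2.71522/(1+0.0295) = 2.63741 yrs.
ΔP/P ≈ -D_mod · Δy = -2.63741 × (-0.0155) = +0.040880 = +4.0880%.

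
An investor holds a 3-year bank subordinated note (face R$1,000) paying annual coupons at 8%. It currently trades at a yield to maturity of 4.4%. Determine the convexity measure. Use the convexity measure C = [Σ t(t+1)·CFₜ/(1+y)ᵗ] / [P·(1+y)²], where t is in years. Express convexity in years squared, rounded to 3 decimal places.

With y = 0.044:
  t   CF        PV=CF/(1+0.044)^t    t·PV        t(t+1)·PV
  1        80.00        76.6284        76.6284         153.2567
  2        80.00        73.3988       146.7976         440.3928
  3     1,080.00       949.1225     2,847.3674      11,389.4698
  Σ                  1,099.1496     3,070.7934      11,983.1193
P = 1,099.1496.
Convexity = Σ t(t+1)·PV / [P·(1+y)²] = 11,983.1193 / (1,099.1496 × 1.089936) = 10.00258.

10.003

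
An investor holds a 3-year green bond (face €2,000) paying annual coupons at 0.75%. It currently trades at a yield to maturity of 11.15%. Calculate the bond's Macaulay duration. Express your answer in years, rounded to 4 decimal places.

Periodic yield y = 0.1115. Discount each cash flow and weight by its year:
  t   CF        PV=CF/(1+0.1115)^t    t·PV
  1        15.00        13.4953        13.4953
  2        15.00        12.1415        24.2830
  3     2,015.00     1,467.3937     4,402.1811
  Σ                  1,493.0305     4,439.9594
Price P = Σ PV = 1,493.0305.
Macaulay duration = Σ(t·PV) / P = 4,439.9594 / 1,493.0305 = 2.97379 years.

2.9738 years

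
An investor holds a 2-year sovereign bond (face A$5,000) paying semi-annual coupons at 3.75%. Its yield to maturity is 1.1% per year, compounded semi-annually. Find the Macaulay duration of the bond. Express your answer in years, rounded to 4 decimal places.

1.9470 years

Periodic yield y = 0.0055. Discount each cash flow and weight by its period:
  t   CF        PV=CF/(1+0.0055)^t    t·PV
  1        93.75        93.2372        93.2372
  2        93.75        92.7272       185.4544
  3        93.75        92.2200       276.6600
  4     5,093.75     4,983.2116    19,932.8463
  Σ                  5,261.3959    20,488.1978
Price P = Σ PV = 5,261.3959.
Macaulay duration = Σ(t·PV) / P = 20,488.1978 / 5,261.3959 = 3.89406 half-year periods.
In years: 3.89406 / 2 = 1.94703 years.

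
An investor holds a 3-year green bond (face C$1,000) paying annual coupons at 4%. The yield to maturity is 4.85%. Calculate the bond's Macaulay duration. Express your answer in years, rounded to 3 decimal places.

Periodic yield y = 0.0485. Discount each cash flow and weight by its year:
  t   CF        PV=CF/(1+0.0485)^t    t·PV
  1        40.00        38.1497        38.1497
  2        40.00        36.3851        72.7701
  3     1,040.00       902.2524     2,706.7571
  Σ                    976.7872     2,817.6770
Price P = Σ PV = 976.7872.
Macaulay duration = Σ(t·PV) / P = 2,817.6770 / 976.7872 = 2.88464 years.

2.885 years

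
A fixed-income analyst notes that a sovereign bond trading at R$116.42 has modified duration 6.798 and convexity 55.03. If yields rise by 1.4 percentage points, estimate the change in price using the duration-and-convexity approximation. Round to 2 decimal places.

Duration effect: -D_mod·Δy = -6.798 × (+0.014) = -0.095172
Convexity effect: ½·C·(Δy)² = 0.5 × 55.03 × (0.014)² = +0.00539294
ΔP/P ≈ -0.095172 + 0.00539294 = -0.08977906
ΔP ≈ 116.42 × (-0.08977906) = -10.4520781652.

-R$10.45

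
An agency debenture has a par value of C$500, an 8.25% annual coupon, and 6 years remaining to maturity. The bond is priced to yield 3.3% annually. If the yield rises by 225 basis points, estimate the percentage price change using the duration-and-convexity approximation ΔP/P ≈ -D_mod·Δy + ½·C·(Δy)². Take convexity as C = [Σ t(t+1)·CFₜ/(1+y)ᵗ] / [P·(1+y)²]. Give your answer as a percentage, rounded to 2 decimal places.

-10.30%

With y = 0.033:
  t   CF        PV=CF/(1+0.033)^t    t·PV        t(t+1)·PV
  1        41.25        39.9322        39.9322          79.8645
  2        41.25        38.6566        77.3131         231.9394
  3        41.25        37.4217       112.2650         449.0599
  4        41.25        36.2262       144.9048         724.5238
  5        41.25        35.0689       175.3446       1,052.0675
  6       541.25       445.4469     2,672.6816      18,708.7715
  Σ                    632.7525     3,222.4413      21,246.2265
P = 632.7525; D_Mac = 5.09274 yrs; D_mod = 4.93004 yrs; C = 31.46642.
Duration effect: -4.93004 × (+0.0225) = -0.110926
Convexity effect: 0.5 × 31.46642 × (0.0225)² = +0.0079649
ΔP/P ≈ -0.110926 + 0.0079649 = -0.102961 = -10.2961%.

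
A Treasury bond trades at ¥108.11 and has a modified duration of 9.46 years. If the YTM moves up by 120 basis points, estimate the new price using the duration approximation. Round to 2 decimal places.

Duration approximation: ΔP/P ≈ -D_mod · Δy = -9.46 × (+0.012) = -0.113520.
New price ≈ 108.11 × (1 - 0.113520) = 95.8373528.

¥95.84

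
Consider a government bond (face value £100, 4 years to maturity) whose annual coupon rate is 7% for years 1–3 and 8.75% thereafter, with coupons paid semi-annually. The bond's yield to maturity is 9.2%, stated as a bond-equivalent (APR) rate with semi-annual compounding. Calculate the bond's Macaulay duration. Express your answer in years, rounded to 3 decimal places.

3.540 years

Periodic yield y = 0.046. Discount each cash flow and weight by its period:
  t   CF        PV=CF/(1+0.046)^t    t·PV
  1        3.500         3.3461         3.3461
  2        3.500         3.1989         6.3979
  3        3.500         3.0583         9.1748
  4        3.500         2.9238        11.6950
  5        3.500         2.7952        13.9759
  6        3.500         2.6723        16.0335
  7        4.375         3.1934        22.3540
  8      104.375        72.8355       582.6839
  Σ                     94.0234       665.6610
Price P = Σ PV = 94.0234.
Macaulay duration = Σ(t·PV) / P = 665.6610 / 94.0234 = 7.07974 half-year periods.
In years: 7.07974 / 2 = 3.53987 years.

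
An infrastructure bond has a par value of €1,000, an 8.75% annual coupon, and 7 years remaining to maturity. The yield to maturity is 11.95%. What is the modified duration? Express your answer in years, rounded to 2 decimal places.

Periodic yield y = 0.1195. First find Macaulay duration:
  t   CF        PV=CF/(1+0.1195)^t    t·PV
  1        87.50        78.1599        78.1599
  2        87.50        69.8168       139.6336
  3        87.50        62.3643       187.0928
  4        87.50        55.7072       222.8290
  5        87.50        49.7608       248.8041
  6        87.50        44.4492       266.6949
  7     1,087.50       493.4698     3,454.2886
  Σ                    853.7280     4,597.5028
P = 853.7280; Macaulay duration = 4,597.5028 / 853.7280 = 5.38521 years.
Modified duration = D_Mac / (1 + y) = 5.38521 / 1.1195 = 4.81037 years.

4.81 years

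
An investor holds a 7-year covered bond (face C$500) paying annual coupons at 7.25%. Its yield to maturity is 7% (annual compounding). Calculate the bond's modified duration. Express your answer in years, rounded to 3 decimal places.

5.364 years

Periodic yield y = 0.07. First find Macaulay duration:
  t   CF        PV=CF/(1+0.07)^t    t·PV
  1        36.25        33.8785        33.8785
  2        36.25        31.6622        63.3243
  3        36.25        29.5908        88.7724
  4        36.25        27.6550       110.6198
  5        36.25        25.8457       129.2287
  6        36.25        24.1549       144.9294
  7       536.25       333.9495     2,337.6468
  Σ                    506.7366     2,908.4000
P = 506.7366; Macaulay duration = 2,908.4000 / 506.7366 = 5.73947 years.
Modified duration = D_Mac / (1 + y) = 5.73947 / 1.07 = 5.36399 years.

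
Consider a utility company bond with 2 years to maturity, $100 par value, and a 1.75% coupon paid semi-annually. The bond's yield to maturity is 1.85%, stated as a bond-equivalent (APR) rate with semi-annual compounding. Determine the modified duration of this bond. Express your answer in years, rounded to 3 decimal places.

1.956 years

Periodic yield y = 0.00925. First find Macaulay duration:
  t   CF        PV=CF/(1+0.00925)^t    t·PV
  1        0.875         0.8670         0.8670
  2        0.875         0.8590         1.7181
  3        0.875         0.8512         2.5535
  4      100.875        97.2274       388.9095
  Σ                     99.8045       394.0480
P = 99.8045; Macaulay duration = 394.0480 / 99.8045 = 3.94820 half-year periods = 1.97410 years.
Modified duration = D_Mac / (1 + y) = 1.97410 / 1.00925 = 1.95601 years.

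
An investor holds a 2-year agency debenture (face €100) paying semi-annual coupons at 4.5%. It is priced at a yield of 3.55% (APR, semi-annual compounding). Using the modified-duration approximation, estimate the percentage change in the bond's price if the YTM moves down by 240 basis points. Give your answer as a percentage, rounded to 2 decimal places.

+4.56%

Periodic yield y = 0.01775. Modified duration first:
  t   CF        PV=CF/(1+0.01775)^t    t·PV
  1         2.25         2.2108         2.2108
  2         2.25         2.1722         4.3444
  3         2.25         2.1343         6.4030
  4       102.25        95.3013       381.2052
  Σ                    101.8186       394.1634
P = 101.8186; D_Mac = 3.87123 half-year periods = 1.93562 yrs; D_mod = 1.93562/(1+0.01775) = 1.90186 yrs.
ΔP/P ≈ -D_mod · Δy = -1.90186 × (-0.024) = +0.045645 = +4.5645%.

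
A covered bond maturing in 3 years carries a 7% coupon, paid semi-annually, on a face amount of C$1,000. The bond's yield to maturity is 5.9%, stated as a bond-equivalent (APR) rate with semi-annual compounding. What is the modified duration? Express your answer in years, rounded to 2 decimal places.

2.68 years

Periodic yield y = 0.0295. First find Macaulay duration:
  t   CF        PV=CF/(1+0.0295)^t    t·PV
  1        35.00        33.9971        33.9971
  2        35.00        33.0229        66.0458
  3        35.00        32.0766        96.2299
  4        35.00        31.1575       124.6300
  5        35.00        30.2647       151.3235
  6     1,035.00       869.3251     5,215.9509
  Σ                  1,029.8440     5,688.1772
P = 1,029.8440; Macaulay duration = 5,688.1772 / 1,029.8440 = 5.52334 half-year periods = 2.76167 years.
Modified duration = D_Mac / (1 + y) = 2.76167 / 1.0295 = 2.68253 years.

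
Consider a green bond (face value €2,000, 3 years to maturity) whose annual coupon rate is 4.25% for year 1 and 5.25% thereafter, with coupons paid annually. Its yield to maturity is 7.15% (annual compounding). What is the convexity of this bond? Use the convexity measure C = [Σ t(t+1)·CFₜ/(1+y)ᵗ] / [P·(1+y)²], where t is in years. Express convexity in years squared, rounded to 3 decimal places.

With y = 0.0715:
  t   CF        PV=CF/(1+0.0715)^t    t·PV        t(t+1)·PV
  1        85.00        79.3280        79.3280         158.6561
  2       105.00        91.4545       182.9089         548.7268
  3     2,105.00     1,711.1007     5,133.3022      20,533.2086
  Σ                  1,881.8832     5,395.5391      21,240.5916
P = 1,881.8832.
Convexity = Σ t(t+1)·PV / [P·(1+y)²] = 21,240.5916 / (1,881.8832 × 1.148112) = 9.83082.

9.831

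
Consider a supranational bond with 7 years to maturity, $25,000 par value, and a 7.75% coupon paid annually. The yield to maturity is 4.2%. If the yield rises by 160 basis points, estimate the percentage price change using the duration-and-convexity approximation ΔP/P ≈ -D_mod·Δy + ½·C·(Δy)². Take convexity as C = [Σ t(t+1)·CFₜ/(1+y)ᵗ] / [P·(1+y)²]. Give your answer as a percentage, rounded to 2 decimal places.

With y = 0.042:
  t   CF        PV=CF/(1+0.042)^t    t·PV        t(t+1)·PV
  1     1,937.50     1,859.4050     1,859.4050       3,718.8100
  2     1,937.50     1,784.4578     3,568.9155      10,706.7466
  3     1,937.50     1,712.5314     5,137.5943      20,550.3773
  4     1,937.50     1,643.5043     6,574.0171      32,870.0853
  5     1,937.50     1,577.2594     7,886.2969      47,317.7811
  6     1,937.50     1,513.6846     9,082.1077      63,574.7539
  7    26,937.50    20,196.8321   141,377.8246   1,131,022.5967
  Σ                 30,287.6745   175,486.1610   1,309,761.1509
P = 30,287.6745; D_Mac = 5.79398 yrs; D_mod = 5.56044 yrs; C = 39.82821.
Duration effect: -5.56044 × (+0.016) = -0.088967
Convexity effect: 0.5 × 39.82821 × (0.016)² = +0.0050980
ΔP/P ≈ -0.088967 + 0.0050980 = -0.083869 = -8.3869%.

-8.39%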